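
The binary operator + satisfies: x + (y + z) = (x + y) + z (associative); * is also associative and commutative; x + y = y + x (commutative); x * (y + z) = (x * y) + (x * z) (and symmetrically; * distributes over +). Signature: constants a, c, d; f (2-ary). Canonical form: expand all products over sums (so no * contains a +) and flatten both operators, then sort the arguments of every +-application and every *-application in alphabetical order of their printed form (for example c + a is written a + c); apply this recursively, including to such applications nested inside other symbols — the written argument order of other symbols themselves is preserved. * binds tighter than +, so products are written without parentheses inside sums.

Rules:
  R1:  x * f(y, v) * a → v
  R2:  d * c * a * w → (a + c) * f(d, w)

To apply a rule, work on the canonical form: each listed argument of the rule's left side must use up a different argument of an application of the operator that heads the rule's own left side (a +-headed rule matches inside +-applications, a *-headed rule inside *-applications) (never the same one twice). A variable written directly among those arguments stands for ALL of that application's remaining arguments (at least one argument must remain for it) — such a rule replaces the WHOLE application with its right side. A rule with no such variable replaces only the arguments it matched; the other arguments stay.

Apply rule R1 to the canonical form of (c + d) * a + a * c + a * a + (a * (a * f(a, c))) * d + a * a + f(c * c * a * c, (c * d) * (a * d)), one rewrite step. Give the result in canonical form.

Answer: a * a + a * a + a * c + a * c + a * d + c + f(a * c * c * c, a * c * d * d)

Derivation:
Canonical form:  a * a + a * a + a * a * d * f(a, c) + a * c + a * c + a * d + f(a * c * c * c, a * c * d * d)
Match R1:  consume a, f(a, c);  v := c, x := a * d, y := a
Every leftover argument binds to the variable; the entire application is replaced.
Result:  a * a + a * a + a * c + a * c + a * d + c + f(a * c * c * c, a * c * d * d)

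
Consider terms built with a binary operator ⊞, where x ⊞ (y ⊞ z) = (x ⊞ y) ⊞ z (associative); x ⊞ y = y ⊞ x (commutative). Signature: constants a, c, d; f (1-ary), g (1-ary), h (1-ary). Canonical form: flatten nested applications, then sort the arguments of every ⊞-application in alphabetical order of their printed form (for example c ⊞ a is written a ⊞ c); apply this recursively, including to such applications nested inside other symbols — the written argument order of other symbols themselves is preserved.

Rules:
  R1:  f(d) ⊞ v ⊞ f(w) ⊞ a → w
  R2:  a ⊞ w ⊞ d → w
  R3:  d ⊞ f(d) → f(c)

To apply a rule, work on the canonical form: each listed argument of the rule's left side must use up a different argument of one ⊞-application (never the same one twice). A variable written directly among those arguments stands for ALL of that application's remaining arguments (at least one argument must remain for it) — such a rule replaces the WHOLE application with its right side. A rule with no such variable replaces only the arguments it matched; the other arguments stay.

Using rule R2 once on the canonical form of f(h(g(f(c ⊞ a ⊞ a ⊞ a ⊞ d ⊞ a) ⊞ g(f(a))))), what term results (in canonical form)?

Answer: f(h(g(f(a ⊞ a ⊞ a ⊞ c) ⊞ g(f(a)))))

Derivation:
Canonical form:  f(h(g(f(a ⊞ a ⊞ a ⊞ a ⊞ c ⊞ d) ⊞ g(f(a)))))
Match R2:  consume a, d;  w := a ⊞ a ⊞ a ⊞ c
The variable takes the whole remainder — replace the entire application.
Giving:  f(h(g(f(a ⊞ a ⊞ a ⊞ c) ⊞ g(f(a)))))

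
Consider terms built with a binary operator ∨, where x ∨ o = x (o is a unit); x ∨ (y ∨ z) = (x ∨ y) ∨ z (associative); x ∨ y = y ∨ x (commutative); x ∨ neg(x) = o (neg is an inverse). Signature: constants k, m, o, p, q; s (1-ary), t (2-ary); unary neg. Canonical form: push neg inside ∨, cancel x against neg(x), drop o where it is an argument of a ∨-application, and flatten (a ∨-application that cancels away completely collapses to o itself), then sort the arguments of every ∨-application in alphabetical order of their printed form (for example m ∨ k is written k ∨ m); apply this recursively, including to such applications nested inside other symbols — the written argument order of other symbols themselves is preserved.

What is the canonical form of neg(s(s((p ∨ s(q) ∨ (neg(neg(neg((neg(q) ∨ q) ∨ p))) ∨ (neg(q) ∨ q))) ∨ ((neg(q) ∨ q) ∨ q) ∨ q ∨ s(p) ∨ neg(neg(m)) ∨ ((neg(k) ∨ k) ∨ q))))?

Answer: neg(s(s(m ∨ q ∨ q ∨ q ∨ s(p) ∨ s(q))))

Derivation:
Push neg inside:  distribute neg over ∨ and collapse double neg
Collect terms:  neg(s(s(m ∨ q ∨ q ∨ q ∨ s(p) ∨ s(q))))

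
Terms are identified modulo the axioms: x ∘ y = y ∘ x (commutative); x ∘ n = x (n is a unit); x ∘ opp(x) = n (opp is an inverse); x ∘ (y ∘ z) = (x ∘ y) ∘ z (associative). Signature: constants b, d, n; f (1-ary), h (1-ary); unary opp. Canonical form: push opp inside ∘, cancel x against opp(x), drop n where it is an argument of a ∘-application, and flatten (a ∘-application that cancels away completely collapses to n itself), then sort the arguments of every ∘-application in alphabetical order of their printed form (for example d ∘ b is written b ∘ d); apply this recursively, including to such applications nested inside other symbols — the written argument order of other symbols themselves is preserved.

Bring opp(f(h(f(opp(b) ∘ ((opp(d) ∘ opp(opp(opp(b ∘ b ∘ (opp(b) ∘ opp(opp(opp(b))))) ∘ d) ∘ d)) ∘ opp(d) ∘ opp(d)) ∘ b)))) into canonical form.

Push opp inside:  distribute opp over ∘ and collapse double opp
Collect terms:  opp(f(h(f(opp(d) ∘ opp(d) ∘ opp(d)))))

Answer: opp(f(h(f(opp(d) ∘ opp(d) ∘ opp(d)))))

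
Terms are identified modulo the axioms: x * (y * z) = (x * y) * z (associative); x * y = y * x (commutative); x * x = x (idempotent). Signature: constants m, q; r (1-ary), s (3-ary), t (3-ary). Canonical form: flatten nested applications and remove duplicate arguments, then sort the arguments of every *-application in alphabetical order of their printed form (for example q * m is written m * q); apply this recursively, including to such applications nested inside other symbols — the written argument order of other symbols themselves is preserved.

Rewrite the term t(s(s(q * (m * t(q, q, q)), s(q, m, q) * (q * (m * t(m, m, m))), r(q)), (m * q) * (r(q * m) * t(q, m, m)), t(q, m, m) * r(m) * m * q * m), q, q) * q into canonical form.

Answer: q * t(s(s(m * q * t(q, q, q), m * q * s(q, m, q) * t(m, m, m), r(q)), m * q * r(m * q) * t(q, m, m), m * q * r(m) * t(q, m, m)), q, q)

Derivation:
Simplify inside:  t(s(s(q * (m * t(q, q, q)), s(q, m, q) * (q * (m * t(m, m, m))), r(q)), (m * q) * (r(q * m) * t(q, m, m)), t(q, m, m) * r(m) * m * q * m), q, q)  →  t(s(s(m * q * t(q, q, q), m * q * s(q, m, q) * t(m, m, m), r(q)), m * q * r(m * q) * t(q, m, m), m * q * r(m) * t(q, m, m)), q, q)
Order the arguments:  q * t(s(s(m * q * t(q, q, q), m * q * s(q, m, q) * t(m, m, m), r(q)), m * q * r(m * q) * t(q, m, m), m * q * r(m) * t(q, m, m)), q, q)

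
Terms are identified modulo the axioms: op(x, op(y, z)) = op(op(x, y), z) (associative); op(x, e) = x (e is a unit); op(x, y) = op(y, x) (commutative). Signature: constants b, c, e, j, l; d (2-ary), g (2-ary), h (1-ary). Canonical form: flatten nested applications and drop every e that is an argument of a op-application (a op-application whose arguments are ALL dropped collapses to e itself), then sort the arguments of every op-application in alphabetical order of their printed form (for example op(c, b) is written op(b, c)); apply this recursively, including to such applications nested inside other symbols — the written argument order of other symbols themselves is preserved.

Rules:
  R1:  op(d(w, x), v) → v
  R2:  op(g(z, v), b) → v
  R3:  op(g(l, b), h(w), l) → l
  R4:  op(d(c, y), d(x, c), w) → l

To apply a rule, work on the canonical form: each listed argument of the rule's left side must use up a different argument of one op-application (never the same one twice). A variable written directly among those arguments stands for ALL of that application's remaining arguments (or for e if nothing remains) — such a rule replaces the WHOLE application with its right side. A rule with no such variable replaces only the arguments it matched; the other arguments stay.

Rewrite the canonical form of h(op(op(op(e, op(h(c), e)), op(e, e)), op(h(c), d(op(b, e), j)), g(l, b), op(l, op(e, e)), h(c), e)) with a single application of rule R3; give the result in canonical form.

Answer: h(op(d(b, j), h(c), h(c), l))

Derivation:
Canonical form:  h(op(d(b, j), g(l, b), h(c), h(c), h(c), l))
Match R3:  consume g(l, b), h(c), l;  w := c
Result:  h(op(d(b, j), h(c), h(c), l))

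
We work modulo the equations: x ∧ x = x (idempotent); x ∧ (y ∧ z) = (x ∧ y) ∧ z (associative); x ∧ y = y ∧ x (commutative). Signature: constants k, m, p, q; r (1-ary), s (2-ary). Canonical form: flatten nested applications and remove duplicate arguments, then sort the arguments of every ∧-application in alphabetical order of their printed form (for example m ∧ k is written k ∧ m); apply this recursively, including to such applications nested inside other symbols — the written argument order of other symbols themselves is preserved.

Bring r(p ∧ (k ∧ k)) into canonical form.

Descend into:  p ∧ (k ∧ k)
Un-nest:  p ∧ k ∧ k
Idempotence:  drop duplicate k
Sort:  k ∧ p
Put back:  r(k ∧ p)

Answer: r(k ∧ p)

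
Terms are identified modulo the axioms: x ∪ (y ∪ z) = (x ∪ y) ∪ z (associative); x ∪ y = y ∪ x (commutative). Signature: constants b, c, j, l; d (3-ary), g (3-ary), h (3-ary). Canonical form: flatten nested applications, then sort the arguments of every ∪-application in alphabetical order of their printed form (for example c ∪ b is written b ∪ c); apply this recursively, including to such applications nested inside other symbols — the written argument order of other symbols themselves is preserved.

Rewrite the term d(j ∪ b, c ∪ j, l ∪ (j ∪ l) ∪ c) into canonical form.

Focus inside:  l ∪ (j ∪ l) ∪ c
Flatten:  l ∪ j ∪ l ∪ c
Sort arguments:  c ∪ j ∪ l ∪ l
Reassemble:  d(b ∪ j, c ∪ j, c ∪ j ∪ l ∪ l)

Answer: d(b ∪ j, c ∪ j, c ∪ j ∪ l ∪ l)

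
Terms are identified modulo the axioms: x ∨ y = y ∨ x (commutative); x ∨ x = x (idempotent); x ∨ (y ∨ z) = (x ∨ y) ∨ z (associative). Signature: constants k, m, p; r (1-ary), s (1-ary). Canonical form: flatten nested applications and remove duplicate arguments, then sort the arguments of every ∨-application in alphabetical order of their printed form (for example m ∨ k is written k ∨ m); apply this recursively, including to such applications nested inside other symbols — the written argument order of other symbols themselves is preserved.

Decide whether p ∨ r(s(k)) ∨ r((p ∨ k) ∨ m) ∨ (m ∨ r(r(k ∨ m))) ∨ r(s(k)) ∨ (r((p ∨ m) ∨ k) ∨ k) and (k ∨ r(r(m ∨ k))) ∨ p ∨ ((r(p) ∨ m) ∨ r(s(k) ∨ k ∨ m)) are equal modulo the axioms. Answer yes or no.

Left:  p ∨ r(s(k)) ∨ r((p ∨ k) ∨ m) ∨ (m ∨ r(r(k ∨ m))) ∨ r(s(k)) ∨ (r((p ∨ m) ∨ k) ∨ k)
  Merge nested applications:  p ∨ r(s(k)) ∨ r((p ∨ k) ∨ m) ∨ m ∨ r(r(k ∨ m)) ∨ r(s(k)) ∨ r((p ∨ m) ∨ k) ∨ k
  Simplify inside:  r((p ∨ k) ∨ m)  →  r(k ∨ m ∨ p)
  Simplify inside:  r((p ∨ m) ∨ k)  →  r(k ∨ m ∨ p)
  Idempotence:  drop duplicate r(s(k)), r(k ∨ m ∨ p)
  Order the arguments:  k ∨ m ∨ p ∨ r(k ∨ m ∨ p) ∨ r(r(k ∨ m)) ∨ r(s(k))
Right:  (k ∨ r(r(m ∨ k))) ∨ p ∨ ((r(p) ∨ m) ∨ r(s(k) ∨ k ∨ m))
  Un-nest:  k ∨ r(r(m ∨ k)) ∨ p ∨ r(p) ∨ m ∨ r(s(k) ∨ k ∨ m)
  Inside:  r(r(m ∨ k))  →  r(r(k ∨ m))
  Canonicalize subterm:  r(s(k) ∨ k ∨ m)  →  r(k ∨ m ∨ s(k))
  Sort arguments:  k ∨ m ∨ p ∨ r(k ∨ m ∨ s(k)) ∨ r(p) ∨ r(r(k ∨ m))

Answer: no — k ∨ m ∨ p ∨ r(k ∨ m ∨ p) ∨ r(r(k ∨ m)) ∨ r(s(k)) vs k ∨ m ∨ p ∨ r(k ∨ m ∨ s(k)) ∨ r(p) ∨ r(r(k ∨ m))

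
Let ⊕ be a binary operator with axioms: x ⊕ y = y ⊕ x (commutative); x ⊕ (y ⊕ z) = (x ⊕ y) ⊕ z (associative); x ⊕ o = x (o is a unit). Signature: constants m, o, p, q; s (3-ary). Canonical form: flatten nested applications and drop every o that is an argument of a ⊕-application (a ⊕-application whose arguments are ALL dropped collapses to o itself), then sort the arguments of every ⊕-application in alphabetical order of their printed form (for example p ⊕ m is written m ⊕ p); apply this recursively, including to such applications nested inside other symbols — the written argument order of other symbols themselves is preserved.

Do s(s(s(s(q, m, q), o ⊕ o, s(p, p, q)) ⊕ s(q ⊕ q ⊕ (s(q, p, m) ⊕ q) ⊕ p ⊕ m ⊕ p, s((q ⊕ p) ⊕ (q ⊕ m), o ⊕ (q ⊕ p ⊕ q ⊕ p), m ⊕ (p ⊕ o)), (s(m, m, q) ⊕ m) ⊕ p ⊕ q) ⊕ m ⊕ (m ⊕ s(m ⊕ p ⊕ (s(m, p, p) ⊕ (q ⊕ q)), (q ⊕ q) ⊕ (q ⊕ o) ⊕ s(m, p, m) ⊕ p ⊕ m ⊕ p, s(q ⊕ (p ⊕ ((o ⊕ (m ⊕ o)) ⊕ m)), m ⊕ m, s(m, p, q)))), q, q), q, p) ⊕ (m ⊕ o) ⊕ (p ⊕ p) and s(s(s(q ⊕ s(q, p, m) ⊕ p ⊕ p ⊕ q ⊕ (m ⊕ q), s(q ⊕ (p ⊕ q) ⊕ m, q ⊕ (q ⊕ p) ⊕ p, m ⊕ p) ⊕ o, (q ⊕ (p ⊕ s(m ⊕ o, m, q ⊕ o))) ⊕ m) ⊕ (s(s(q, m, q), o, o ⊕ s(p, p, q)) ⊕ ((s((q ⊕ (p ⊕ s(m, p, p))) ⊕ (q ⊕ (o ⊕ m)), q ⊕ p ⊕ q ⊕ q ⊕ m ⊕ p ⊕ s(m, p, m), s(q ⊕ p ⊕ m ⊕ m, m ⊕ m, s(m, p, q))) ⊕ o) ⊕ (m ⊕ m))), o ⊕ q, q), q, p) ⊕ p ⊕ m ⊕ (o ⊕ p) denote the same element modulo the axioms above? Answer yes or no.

Answer: yes — both canonical forms are m ⊕ p ⊕ p ⊕ s(s(m ⊕ m ⊕ s(m ⊕ p ⊕ p ⊕ q ⊕ q ⊕ q ⊕ s(q, p, m), s(m ⊕ p ⊕ q ⊕ q, p ⊕ p ⊕ q ⊕ q, m ⊕ p), m ⊕ p ⊕ q ⊕ s(m, m, q)) ⊕ s(m ⊕ p ⊕ q ⊕ q ⊕ s(m, p, p), m ⊕ p ⊕ p ⊕ q ⊕ q ⊕ q ⊕ s(m, p, m), s(m ⊕ m ⊕ p ⊕ q, m ⊕ m, s(m, p, q))) ⊕ s(s(q, m, q), o, s(p, p, q)), q, q), q, p)

Derivation:
Left:  s(s(s(s(q, m, q), o ⊕ o, s(p, p, q)) ⊕ s(q ⊕ q ⊕ (s(q, p, m) ⊕ q) ⊕ p ⊕ m ⊕ p, s((q ⊕ p) ⊕ (q ⊕ m), o ⊕ (q ⊕ p ⊕ q ⊕ p), m ⊕ (p ⊕ o)), (s(m, m, q) ⊕ m) ⊕ p ⊕ q) ⊕ m ⊕ (m ⊕ s(m ⊕ p ⊕ (s(m, p, p) ⊕ (q ⊕ q)), (q ⊕ q) ⊕ (q ⊕ o) ⊕ s(m, p, m) ⊕ p ⊕ m ⊕ p, s(q ⊕ (p ⊕ ((o ⊕ (m ⊕ o)) ⊕ m)), m ⊕ m, s(m, p, q)))), q, q), q, p) ⊕ (m ⊕ o) ⊕ (p ⊕ p)
  Un-nest:  s(s(s(s(q, m, q), o ⊕ o, s(p, p, q)) ⊕ s(q ⊕ q ⊕ (s(q, p, m) ⊕ q) ⊕ p ⊕ m ⊕ p, s((q ⊕ p) ⊕ (q ⊕ m), o ⊕ (q ⊕ p ⊕ q ⊕ p), m ⊕ (p ⊕ o)), (s(m, m, q) ⊕ m) ⊕ p ⊕ q) ⊕ m ⊕ (m ⊕ s(m ⊕ p ⊕ (s(m, p, p) ⊕ (q ⊕ q)), (q ⊕ q) ⊕ (q ⊕ o) ⊕ s(m, p, m) ⊕ p ⊕ m ⊕ p, s(q ⊕ (p ⊕ ((o ⊕ (m ⊕ o)) ⊕ m)), m ⊕ m, s(m, p, q)))), q, q), q, p) ⊕ m ⊕ o ⊕ p ⊕ p
  Inside:  s(s(s(s(q, m, q), o ⊕ o, s(p, p, q)) ⊕ s(q ⊕ q ⊕ (s(q, p, m) ⊕ q) ⊕ p ⊕ m ⊕ p, s((q ⊕ p) ⊕ (q ⊕ m), o ⊕ (q ⊕ p ⊕ q ⊕ p), m ⊕ (p ⊕ o)), (s(m, m, q) ⊕ m) ⊕ p ⊕ q) ⊕ m ⊕ (m ⊕ s(m ⊕ p ⊕ (s(m, p, p) ⊕ (q ⊕ q)), (q ⊕ q) ⊕ (q ⊕ o) ⊕ s(m, p, m) ⊕ p ⊕ m ⊕ p, s(q ⊕ (p ⊕ ((o ⊕ (m ⊕ o)) ⊕ m)), m ⊕ m, s(m, p, q)))), q, q), q, p)  →  s(s(m ⊕ m ⊕ s(m ⊕ p ⊕ p ⊕ q ⊕ q ⊕ q ⊕ s(q, p, m), s(m ⊕ p ⊕ q ⊕ q, p ⊕ p ⊕ q ⊕ q, m ⊕ p), m ⊕ p ⊕ q ⊕ s(m, m, q)) ⊕ s(m ⊕ p ⊕ q ⊕ q ⊕ s(m, p, p), m ⊕ p ⊕ p ⊕ q ⊕ q ⊕ q ⊕ s(m, p, m), s(m ⊕ m ⊕ p ⊕ q, m ⊕ m, s(m, p, q))) ⊕ s(s(q, m, q), o, s(p, p, q)), q, q), q, p)
  Unit:  drop o
  Sort:  m ⊕ p ⊕ p ⊕ s(s(m ⊕ m ⊕ s(m ⊕ p ⊕ p ⊕ q ⊕ q ⊕ q ⊕ s(q, p, m), s(m ⊕ p ⊕ q ⊕ q, p ⊕ p ⊕ q ⊕ q, m ⊕ p), m ⊕ p ⊕ q ⊕ s(m, m, q)) ⊕ s(m ⊕ p ⊕ q ⊕ q ⊕ s(m, p, p), m ⊕ p ⊕ p ⊕ q ⊕ q ⊕ q ⊕ s(m, p, m), s(m ⊕ m ⊕ p ⊕ q, m ⊕ m, s(m, p, q))) ⊕ s(s(q, m, q), o, s(p, p, q)), q, q), q, p)
Right:  s(s(s(q ⊕ s(q, p, m) ⊕ p ⊕ p ⊕ q ⊕ (m ⊕ q), s(q ⊕ (p ⊕ q) ⊕ m, q ⊕ (q ⊕ p) ⊕ p, m ⊕ p) ⊕ o, (q ⊕ (p ⊕ s(m ⊕ o, m, q ⊕ o))) ⊕ m) ⊕ (s(s(q, m, q), o, o ⊕ s(p, p, q)) ⊕ ((s((q ⊕ (p ⊕ s(m, p, p))) ⊕ (q ⊕ (o ⊕ m)), q ⊕ p ⊕ q ⊕ q ⊕ m ⊕ p ⊕ s(m, p, m), s(q ⊕ p ⊕ m ⊕ m, m ⊕ m, s(m, p, q))) ⊕ o) ⊕ (m ⊕ m))), o ⊕ q, q), q, p) ⊕ p ⊕ m ⊕ (o ⊕ p)
  Flatten:  s(s(s(q ⊕ s(q, p, m) ⊕ p ⊕ p ⊕ q ⊕ (m ⊕ q), s(q ⊕ (p ⊕ q) ⊕ m, q ⊕ (q ⊕ p) ⊕ p, m ⊕ p) ⊕ o, (q ⊕ (p ⊕ s(m ⊕ o, m, q ⊕ o))) ⊕ m) ⊕ (s(s(q, m, q), o, o ⊕ s(p, p, q)) ⊕ ((s((q ⊕ (p ⊕ s(m, p, p))) ⊕ (q ⊕ (o ⊕ m)), q ⊕ p ⊕ q ⊕ q ⊕ m ⊕ p ⊕ s(m, p, m), s(q ⊕ p ⊕ m ⊕ m, m ⊕ m, s(m, p, q))) ⊕ o) ⊕ (m ⊕ m))), o ⊕ q, q), q, p) ⊕ p ⊕ m ⊕ o ⊕ p
  Simplify inside:  s(s(s(q ⊕ s(q, p, m) ⊕ p ⊕ p ⊕ q ⊕ (m ⊕ q), s(q ⊕ (p ⊕ q) ⊕ m, q ⊕ (q ⊕ p) ⊕ p, m ⊕ p) ⊕ o, (q ⊕ (p ⊕ s(m ⊕ o, m, q ⊕ o))) ⊕ m) ⊕ (s(s(q, m, q), o, o ⊕ s(p, p, q)) ⊕ ((s((q ⊕ (p ⊕ s(m, p, p))) ⊕ (q ⊕ (o ⊕ m)), q ⊕ p ⊕ q ⊕ q ⊕ m ⊕ p ⊕ s(m, p, m), s(q ⊕ p ⊕ m ⊕ m, m ⊕ m, s(m, p, q))) ⊕ o) ⊕ (m ⊕ m))), o ⊕ q, q), q, p)  →  s(s(m ⊕ m ⊕ s(m ⊕ p ⊕ p ⊕ q ⊕ q ⊕ q ⊕ s(q, p, m), s(m ⊕ p ⊕ q ⊕ q, p ⊕ p ⊕ q ⊕ q, m ⊕ p), m ⊕ p ⊕ q ⊕ s(m, m, q)) ⊕ s(m ⊕ p ⊕ q ⊕ q ⊕ s(m, p, p), m ⊕ p ⊕ p ⊕ q ⊕ q ⊕ q ⊕ s(m, p, m), s(m ⊕ m ⊕ p ⊕ q, m ⊕ m, s(m, p, q))) ⊕ s(s(q, m, q), o, s(p, p, q)), q, q), q, p)
  Unit:  drop o
  Sort arguments:  m ⊕ p ⊕ p ⊕ s(s(m ⊕ m ⊕ s(m ⊕ p ⊕ p ⊕ q ⊕ q ⊕ q ⊕ s(q, p, m), s(m ⊕ p ⊕ q ⊕ q, p ⊕ p ⊕ q ⊕ q, m ⊕ p), m ⊕ p ⊕ q ⊕ s(m, m, q)) ⊕ s(m ⊕ p ⊕ q ⊕ q ⊕ s(m, p, p), m ⊕ p ⊕ p ⊕ q ⊕ q ⊕ q ⊕ s(m, p, m), s(m ⊕ m ⊕ p ⊕ q, m ⊕ m, s(m, p, q))) ⊕ s(s(q, m, q), o, s(p, p, q)), q, q), q, p)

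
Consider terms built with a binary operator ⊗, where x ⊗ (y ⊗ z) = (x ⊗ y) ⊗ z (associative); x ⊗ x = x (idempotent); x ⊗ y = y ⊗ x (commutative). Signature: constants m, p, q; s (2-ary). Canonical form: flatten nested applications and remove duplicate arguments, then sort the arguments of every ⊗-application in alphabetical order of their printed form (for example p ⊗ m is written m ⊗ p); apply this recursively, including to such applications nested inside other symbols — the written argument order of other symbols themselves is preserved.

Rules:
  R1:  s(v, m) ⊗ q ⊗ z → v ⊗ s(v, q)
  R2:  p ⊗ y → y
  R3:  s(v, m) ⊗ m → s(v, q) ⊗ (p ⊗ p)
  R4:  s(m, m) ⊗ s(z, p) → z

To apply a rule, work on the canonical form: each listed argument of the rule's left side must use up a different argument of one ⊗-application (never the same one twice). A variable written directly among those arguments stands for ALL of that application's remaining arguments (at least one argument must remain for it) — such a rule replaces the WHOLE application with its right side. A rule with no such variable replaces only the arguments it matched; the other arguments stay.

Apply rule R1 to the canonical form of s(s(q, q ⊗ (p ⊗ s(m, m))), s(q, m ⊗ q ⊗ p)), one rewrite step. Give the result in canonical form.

Answer: s(s(q, m ⊗ s(m, q)), s(q, m ⊗ p ⊗ q))

Derivation:
Canonical form:  s(s(q, p ⊗ q ⊗ s(m, m)), s(q, m ⊗ p ⊗ q))
R1 matches:  uses q, s(m, m);  v := m, z := p
The variable takes the whole remainder — replace the entire application.
Result:  s(s(q, m ⊗ s(m, q)), s(q, m ⊗ p ⊗ q))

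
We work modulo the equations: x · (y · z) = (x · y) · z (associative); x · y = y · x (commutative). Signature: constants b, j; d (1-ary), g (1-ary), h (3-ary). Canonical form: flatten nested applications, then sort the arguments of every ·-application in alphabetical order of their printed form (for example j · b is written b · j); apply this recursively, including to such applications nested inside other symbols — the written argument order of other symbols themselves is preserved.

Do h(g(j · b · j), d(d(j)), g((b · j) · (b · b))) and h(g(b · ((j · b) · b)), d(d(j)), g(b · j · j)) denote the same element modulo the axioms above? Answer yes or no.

Answer: no — h(g(b · j · j), d(d(j)), g(b · b · b · j)) vs h(g(b · b · b · j), d(d(j)), g(b · j · j))

Derivation:
Left:  h(g(j · b · j), d(d(j)), g((b · j) · (b · b)))
  Work inside:  (b · j) · (b · b)
  Flatten:  b · j · b · b
  Sort:  b · b · b · j
  Put back:  h(g(b · j · j), d(d(j)), g(b · b · b · j))
Right:  h(g(b · ((j · b) · b)), d(d(j)), g(b · j · j))
  Descend into:  b · ((j · b) · b)
  Merge nested applications:  b · j · b · b
  Order the arguments:  b · b · b · j
  Reassemble:  h(g(b · b · b · j), d(d(j)), g(b · j · j))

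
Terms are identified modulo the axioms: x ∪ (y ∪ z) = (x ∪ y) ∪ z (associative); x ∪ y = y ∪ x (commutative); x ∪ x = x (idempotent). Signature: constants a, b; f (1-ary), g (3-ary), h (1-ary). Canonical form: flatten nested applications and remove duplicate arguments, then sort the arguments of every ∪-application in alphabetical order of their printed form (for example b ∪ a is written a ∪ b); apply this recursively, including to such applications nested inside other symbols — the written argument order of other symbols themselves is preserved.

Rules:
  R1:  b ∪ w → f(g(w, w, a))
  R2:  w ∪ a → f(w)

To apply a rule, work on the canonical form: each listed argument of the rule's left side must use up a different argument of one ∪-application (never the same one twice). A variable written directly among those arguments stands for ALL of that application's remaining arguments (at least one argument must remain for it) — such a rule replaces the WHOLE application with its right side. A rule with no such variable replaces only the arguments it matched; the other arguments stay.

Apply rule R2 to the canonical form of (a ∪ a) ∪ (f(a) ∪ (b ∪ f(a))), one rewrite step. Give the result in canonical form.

Canonical form:  a ∪ b ∪ f(a)
Match R2:  consume a;  w := b ∪ f(a)
The extension variable absorbs all remaining arguments, so the whole application is rewritten.
New term:  f(b ∪ f(a))

Answer: f(b ∪ f(a))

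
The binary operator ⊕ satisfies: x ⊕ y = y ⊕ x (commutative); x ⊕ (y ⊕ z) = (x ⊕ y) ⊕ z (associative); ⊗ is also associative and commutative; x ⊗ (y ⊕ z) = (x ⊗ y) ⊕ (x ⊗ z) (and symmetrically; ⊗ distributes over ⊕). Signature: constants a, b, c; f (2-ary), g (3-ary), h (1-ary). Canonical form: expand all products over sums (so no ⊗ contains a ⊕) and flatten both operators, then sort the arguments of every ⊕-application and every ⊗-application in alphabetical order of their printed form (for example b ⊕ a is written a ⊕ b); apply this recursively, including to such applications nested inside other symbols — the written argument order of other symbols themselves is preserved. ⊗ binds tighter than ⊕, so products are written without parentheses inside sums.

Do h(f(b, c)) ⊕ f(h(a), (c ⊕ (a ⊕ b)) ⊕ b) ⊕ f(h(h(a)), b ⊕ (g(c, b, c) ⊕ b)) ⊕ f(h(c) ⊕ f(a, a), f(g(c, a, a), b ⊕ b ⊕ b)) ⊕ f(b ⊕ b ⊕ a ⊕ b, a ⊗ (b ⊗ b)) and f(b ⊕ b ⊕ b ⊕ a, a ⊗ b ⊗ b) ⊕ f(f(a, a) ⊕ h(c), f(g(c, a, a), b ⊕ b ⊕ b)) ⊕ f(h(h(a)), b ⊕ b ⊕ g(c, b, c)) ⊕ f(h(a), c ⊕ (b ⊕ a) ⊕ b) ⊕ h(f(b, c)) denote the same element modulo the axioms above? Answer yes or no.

Left:  h(f(b, c)) ⊕ f(h(a), (c ⊕ (a ⊕ b)) ⊕ b) ⊕ f(h(h(a)), b ⊕ (g(c, b, c) ⊕ b)) ⊕ f(h(c) ⊕ f(a, a), f(g(c, a, a), b ⊕ b ⊕ b)) ⊕ f(b ⊕ b ⊕ a ⊕ b, a ⊗ (b ⊗ b))
  Un-nest:  h(f(b, c)) ⊕ f(h(a), a ⊕ b ⊕ b ⊕ c) ⊕ f(h(h(a)), b ⊕ b ⊕ g(c, b, c)) ⊕ f(f(a, a) ⊕ h(c), f(g(c, a, a), b ⊕ b ⊕ b)) ⊕ f(a ⊕ b ⊕ b ⊕ b, a ⊗ b ⊗ b)
  Sort:  f(a ⊕ b ⊕ b ⊕ b, a ⊗ b ⊗ b) ⊕ f(f(a, a) ⊕ h(c), f(g(c, a, a), b ⊕ b ⊕ b)) ⊕ f(h(a), a ⊕ b ⊕ b ⊕ c) ⊕ f(h(h(a)), b ⊕ b ⊕ g(c, b, c)) ⊕ h(f(b, c))
Right:  f(b ⊕ b ⊕ b ⊕ a, a ⊗ b ⊗ b) ⊕ f(f(a, a) ⊕ h(c), f(g(c, a, a), b ⊕ b ⊕ b)) ⊕ f(h(h(a)), b ⊕ b ⊕ g(c, b, c)) ⊕ f(h(a), c ⊕ (b ⊕ a) ⊕ b) ⊕ h(f(b, c))
  Flatten:  f(a ⊕ b ⊕ b ⊕ b, a ⊗ b ⊗ b) ⊕ f(f(a, a) ⊕ h(c), f(g(c, a, a), b ⊕ b ⊕ b)) ⊕ f(h(h(a)), b ⊕ b ⊕ g(c, b, c)) ⊕ f(h(a), a ⊕ b ⊕ b ⊕ c) ⊕ h(f(b, c))
  Sort:  f(a ⊕ b ⊕ b ⊕ b, a ⊗ b ⊗ b) ⊕ f(f(a, a) ⊕ h(c), f(g(c, a, a), b ⊕ b ⊕ b)) ⊕ f(h(a), a ⊕ b ⊕ b ⊕ c) ⊕ f(h(h(a)), b ⊕ b ⊕ g(c, b, c)) ⊕ h(f(b, c))

Answer: yes — both canonical forms are f(a ⊕ b ⊕ b ⊕ b, a ⊗ b ⊗ b) ⊕ f(f(a, a) ⊕ h(c), f(g(c, a, a), b ⊕ b ⊕ b)) ⊕ f(h(a), a ⊕ b ⊕ b ⊕ c) ⊕ f(h(h(a)), b ⊕ b ⊕ g(c, b, c)) ⊕ h(f(b, c))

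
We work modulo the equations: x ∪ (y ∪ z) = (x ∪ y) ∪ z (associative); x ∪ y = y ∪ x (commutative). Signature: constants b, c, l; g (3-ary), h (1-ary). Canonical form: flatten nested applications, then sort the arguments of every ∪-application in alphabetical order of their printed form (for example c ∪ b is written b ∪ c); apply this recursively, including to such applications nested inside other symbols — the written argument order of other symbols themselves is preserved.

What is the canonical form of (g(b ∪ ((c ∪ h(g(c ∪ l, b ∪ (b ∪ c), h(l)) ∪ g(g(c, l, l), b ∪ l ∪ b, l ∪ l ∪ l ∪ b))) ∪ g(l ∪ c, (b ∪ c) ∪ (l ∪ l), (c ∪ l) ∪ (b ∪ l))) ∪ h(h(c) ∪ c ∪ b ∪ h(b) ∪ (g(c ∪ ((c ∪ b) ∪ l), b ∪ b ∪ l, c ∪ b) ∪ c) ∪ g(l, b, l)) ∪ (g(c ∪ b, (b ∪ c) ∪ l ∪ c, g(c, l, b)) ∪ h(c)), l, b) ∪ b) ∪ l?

Flatten:  g(b ∪ ((c ∪ h(g(c ∪ l, b ∪ (b ∪ c), h(l)) ∪ g(g(c, l, l), b ∪ l ∪ b, l ∪ l ∪ l ∪ b))) ∪ g(l ∪ c, (b ∪ c) ∪ (l ∪ l), (c ∪ l) ∪ (b ∪ l))) ∪ h(h(c) ∪ c ∪ b ∪ h(b) ∪ (g(c ∪ ((c ∪ b) ∪ l), b ∪ b ∪ l, c ∪ b) ∪ c) ∪ g(l, b, l)) ∪ (g(c ∪ b, (b ∪ c) ∪ l ∪ c, g(c, l, b)) ∪ h(c)), l, b) ∪ b ∪ l
Inside:  g(b ∪ ((c ∪ h(g(c ∪ l, b ∪ (b ∪ c), h(l)) ∪ g(g(c, l, l), b ∪ l ∪ b, l ∪ l ∪ l ∪ b))) ∪ g(l ∪ c, (b ∪ c) ∪ (l ∪ l), (c ∪ l) ∪ (b ∪ l))) ∪ h(h(c) ∪ c ∪ b ∪ h(b) ∪ (g(c ∪ ((c ∪ b) ∪ l), b ∪ b ∪ l, c ∪ b) ∪ c) ∪ g(l, b, l)) ∪ (g(c ∪ b, (b ∪ c) ∪ l ∪ c, g(c, l, b)) ∪ h(c)), l, b)  →  g(b ∪ c ∪ g(b ∪ c, b ∪ c ∪ c ∪ l, g(c, l, b)) ∪ g(c ∪ l, b ∪ c ∪ l ∪ l, b ∪ c ∪ l ∪ l) ∪ h(b ∪ c ∪ c ∪ g(b ∪ c ∪ c ∪ l, b ∪ b ∪ l, b ∪ c) ∪ g(l, b, l) ∪ h(b) ∪ h(c)) ∪ h(c) ∪ h(g(c ∪ l, b ∪ b ∪ c, h(l)) ∪ g(g(c, l, l), b ∪ b ∪ l, b ∪ l ∪ l ∪ l)), l, b)
Sort:  b ∪ g(b ∪ c ∪ g(b ∪ c, b ∪ c ∪ c ∪ l, g(c, l, b)) ∪ g(c ∪ l, b ∪ c ∪ l ∪ l, b ∪ c ∪ l ∪ l) ∪ h(b ∪ c ∪ c ∪ g(b ∪ c ∪ c ∪ l, b ∪ b ∪ l, b ∪ c) ∪ g(l, b, l) ∪ h(b) ∪ h(c)) ∪ h(c) ∪ h(g(c ∪ l, b ∪ b ∪ c, h(l)) ∪ g(g(c, l, l), b ∪ b ∪ l, b ∪ l ∪ l ∪ l)), l, b) ∪ l

Answer: b ∪ g(b ∪ c ∪ g(b ∪ c, b ∪ c ∪ c ∪ l, g(c, l, b)) ∪ g(c ∪ l, b ∪ c ∪ l ∪ l, b ∪ c ∪ l ∪ l) ∪ h(b ∪ c ∪ c ∪ g(b ∪ c ∪ c ∪ l, b ∪ b ∪ l, b ∪ c) ∪ g(l, b, l) ∪ h(b) ∪ h(c)) ∪ h(c) ∪ h(g(c ∪ l, b ∪ b ∪ c, h(l)) ∪ g(g(c, l, l), b ∪ b ∪ l, b ∪ l ∪ l ∪ l)), l, b) ∪ l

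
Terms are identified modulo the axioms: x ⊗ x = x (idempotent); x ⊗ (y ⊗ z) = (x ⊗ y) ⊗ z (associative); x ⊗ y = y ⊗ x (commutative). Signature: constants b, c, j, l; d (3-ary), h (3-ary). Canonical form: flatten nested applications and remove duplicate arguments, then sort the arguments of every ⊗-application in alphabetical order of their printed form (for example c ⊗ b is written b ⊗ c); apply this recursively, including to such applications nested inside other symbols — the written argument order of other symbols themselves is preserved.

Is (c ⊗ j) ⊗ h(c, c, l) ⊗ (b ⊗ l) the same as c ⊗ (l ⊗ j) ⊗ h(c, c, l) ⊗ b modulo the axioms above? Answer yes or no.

Left:  (c ⊗ j) ⊗ h(c, c, l) ⊗ (b ⊗ l)
  Un-nest:  c ⊗ j ⊗ h(c, c, l) ⊗ b ⊗ l
  Sort arguments:  b ⊗ c ⊗ h(c, c, l) ⊗ j ⊗ l
Right:  c ⊗ (l ⊗ j) ⊗ h(c, c, l) ⊗ b
  Un-nest:  c ⊗ l ⊗ j ⊗ h(c, c, l) ⊗ b
  Sort arguments:  b ⊗ c ⊗ h(c, c, l) ⊗ j ⊗ l

Answer: yes — both canonical forms are b ⊗ c ⊗ h(c, c, l) ⊗ j ⊗ l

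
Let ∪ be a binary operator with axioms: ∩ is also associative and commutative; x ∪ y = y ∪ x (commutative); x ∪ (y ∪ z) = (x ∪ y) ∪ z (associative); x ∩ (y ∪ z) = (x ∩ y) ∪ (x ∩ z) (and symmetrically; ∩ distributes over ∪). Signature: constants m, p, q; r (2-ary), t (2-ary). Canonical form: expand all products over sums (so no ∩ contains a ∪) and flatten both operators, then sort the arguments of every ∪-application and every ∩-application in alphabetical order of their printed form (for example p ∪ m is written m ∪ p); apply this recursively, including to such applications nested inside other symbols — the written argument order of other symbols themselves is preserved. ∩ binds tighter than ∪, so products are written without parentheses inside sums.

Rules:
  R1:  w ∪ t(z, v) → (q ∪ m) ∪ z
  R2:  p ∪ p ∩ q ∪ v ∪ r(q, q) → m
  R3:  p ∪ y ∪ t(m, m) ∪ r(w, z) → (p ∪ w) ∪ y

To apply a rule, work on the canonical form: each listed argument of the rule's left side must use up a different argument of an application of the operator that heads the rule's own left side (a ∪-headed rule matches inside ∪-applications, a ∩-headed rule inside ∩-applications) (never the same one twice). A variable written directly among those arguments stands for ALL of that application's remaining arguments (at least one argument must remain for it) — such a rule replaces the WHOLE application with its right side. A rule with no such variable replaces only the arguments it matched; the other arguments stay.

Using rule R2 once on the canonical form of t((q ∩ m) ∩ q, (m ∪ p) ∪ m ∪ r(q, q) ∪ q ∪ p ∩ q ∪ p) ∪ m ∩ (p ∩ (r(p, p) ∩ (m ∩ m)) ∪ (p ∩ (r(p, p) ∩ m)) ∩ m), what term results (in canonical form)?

Answer: m ∩ m ∩ m ∩ p ∩ r(p, p) ∪ m ∩ m ∩ m ∩ p ∩ r(p, p) ∪ t(m ∩ q ∩ q, m)

Derivation:
Canonical form:  m ∩ m ∩ m ∩ p ∩ r(p, p) ∪ m ∩ m ∩ m ∩ p ∩ r(p, p) ∪ t(m ∩ q ∩ q, m ∪ m ∪ p ∪ p ∪ p ∩ q ∪ q ∪ r(q, q))
Apply R2:  consuming p, p ∩ q, r(q, q);  v := m ∪ m ∪ p ∪ q
Every leftover argument binds to the variable; the entire application is replaced.
New term:  m ∩ m ∩ m ∩ p ∩ r(p, p) ∪ m ∩ m ∩ m ∩ p ∩ r(p, p) ∪ t(m ∩ q ∩ q, m)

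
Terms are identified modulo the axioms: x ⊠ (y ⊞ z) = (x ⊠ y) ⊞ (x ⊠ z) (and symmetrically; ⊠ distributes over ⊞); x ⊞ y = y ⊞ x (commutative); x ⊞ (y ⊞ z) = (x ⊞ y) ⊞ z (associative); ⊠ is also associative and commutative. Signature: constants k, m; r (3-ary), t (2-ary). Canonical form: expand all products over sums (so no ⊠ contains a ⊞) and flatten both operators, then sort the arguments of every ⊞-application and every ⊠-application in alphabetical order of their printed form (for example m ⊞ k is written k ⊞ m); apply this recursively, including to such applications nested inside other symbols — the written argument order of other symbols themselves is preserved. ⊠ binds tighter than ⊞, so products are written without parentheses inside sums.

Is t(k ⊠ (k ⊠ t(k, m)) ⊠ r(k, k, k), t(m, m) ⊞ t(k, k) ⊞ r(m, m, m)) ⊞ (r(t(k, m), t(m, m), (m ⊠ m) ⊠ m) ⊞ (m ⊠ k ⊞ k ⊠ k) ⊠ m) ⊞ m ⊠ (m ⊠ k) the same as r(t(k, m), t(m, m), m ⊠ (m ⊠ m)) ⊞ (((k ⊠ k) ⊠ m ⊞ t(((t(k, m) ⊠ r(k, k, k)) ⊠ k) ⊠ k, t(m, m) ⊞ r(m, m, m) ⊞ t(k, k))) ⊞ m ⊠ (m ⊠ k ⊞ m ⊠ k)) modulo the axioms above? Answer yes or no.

Left:  t(k ⊠ (k ⊠ t(k, m)) ⊠ r(k, k, k), t(m, m) ⊞ t(k, k) ⊞ r(m, m, m)) ⊞ (r(t(k, m), t(m, m), (m ⊠ m) ⊠ m) ⊞ (m ⊠ k ⊞ k ⊠ k) ⊠ m) ⊞ m ⊠ (m ⊠ k)
  Expand products over sums:  t(k ⊠ k ⊠ r(k, k, k) ⊠ t(k, m), r(m, m, m) ⊞ t(k, k) ⊞ t(m, m)) ⊞ r(t(k, m), t(m, m), m ⊠ m ⊠ m) ⊞ k ⊠ m ⊠ m ⊞ k ⊠ k ⊠ m ⊞ k ⊠ m ⊠ m
  Sort arguments:  k ⊠ k ⊠ m ⊞ k ⊠ m ⊠ m ⊞ k ⊠ m ⊠ m ⊞ r(t(k, m), t(m, m), m ⊠ m ⊠ m) ⊞ t(k ⊠ k ⊠ r(k, k, k) ⊠ t(k, m), r(m, m, m) ⊞ t(k, k) ⊞ t(m, m))
Right:  r(t(k, m), t(m, m), m ⊠ (m ⊠ m)) ⊞ (((k ⊠ k) ⊠ m ⊞ t(((t(k, m) ⊠ r(k, k, k)) ⊠ k) ⊠ k, t(m, m) ⊞ r(m, m, m) ⊞ t(k, k))) ⊞ m ⊠ (m ⊠ k ⊞ m ⊠ k))
  Distribute:  r(t(k, m), t(m, m), m ⊠ m ⊠ m) ⊞ k ⊠ k ⊠ m ⊞ t(k ⊠ k ⊠ r(k, k, k) ⊠ t(k, m), r(m, m, m) ⊞ t(k, k) ⊞ t(m, m)) ⊞ k ⊠ m ⊠ m ⊞ k ⊠ m ⊠ m
  Order the arguments:  k ⊠ k ⊠ m ⊞ k ⊠ m ⊠ m ⊞ k ⊠ m ⊠ m ⊞ r(t(k, m), t(m, m), m ⊠ m ⊠ m) ⊞ t(k ⊠ k ⊠ r(k, k, k) ⊠ t(k, m), r(m, m, m) ⊞ t(k, k) ⊞ t(m, m))

Answer: yes — both canonical forms are k ⊠ k ⊠ m ⊞ k ⊠ m ⊠ m ⊞ k ⊠ m ⊠ m ⊞ r(t(k, m), t(m, m), m ⊠ m ⊠ m) ⊞ t(k ⊠ k ⊠ r(k, k, k) ⊠ t(k, m), r(m, m, m) ⊞ t(k, k) ⊞ t(m, m))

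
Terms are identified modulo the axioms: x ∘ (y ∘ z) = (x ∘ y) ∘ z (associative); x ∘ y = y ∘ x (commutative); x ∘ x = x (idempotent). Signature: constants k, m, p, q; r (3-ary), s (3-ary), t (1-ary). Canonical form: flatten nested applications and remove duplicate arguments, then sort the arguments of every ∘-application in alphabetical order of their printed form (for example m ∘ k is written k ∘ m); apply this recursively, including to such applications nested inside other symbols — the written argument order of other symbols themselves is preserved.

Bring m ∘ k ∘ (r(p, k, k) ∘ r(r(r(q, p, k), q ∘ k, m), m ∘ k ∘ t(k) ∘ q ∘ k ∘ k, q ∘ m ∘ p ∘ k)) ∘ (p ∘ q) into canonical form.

Answer: k ∘ m ∘ p ∘ q ∘ r(p, k, k) ∘ r(r(r(q, p, k), k ∘ q, m), k ∘ m ∘ q ∘ t(k), k ∘ m ∘ p ∘ q)

Derivation:
Flatten:  m ∘ k ∘ r(p, k, k) ∘ r(r(r(q, p, k), q ∘ k, m), m ∘ k ∘ t(k) ∘ q ∘ k ∘ k, q ∘ m ∘ p ∘ k) ∘ p ∘ q
Inside:  r(r(r(q, p, k), q ∘ k, m), m ∘ k ∘ t(k) ∘ q ∘ k ∘ k, q ∘ m ∘ p ∘ k)  →  r(r(r(q, p, k), k ∘ q, m), k ∘ m ∘ q ∘ t(k), k ∘ m ∘ p ∘ q)
Order the arguments:  k ∘ m ∘ p ∘ q ∘ r(p, k, k) ∘ r(r(r(q, p, k), k ∘ q, m), k ∘ m ∘ q ∘ t(k), k ∘ m ∘ p ∘ q)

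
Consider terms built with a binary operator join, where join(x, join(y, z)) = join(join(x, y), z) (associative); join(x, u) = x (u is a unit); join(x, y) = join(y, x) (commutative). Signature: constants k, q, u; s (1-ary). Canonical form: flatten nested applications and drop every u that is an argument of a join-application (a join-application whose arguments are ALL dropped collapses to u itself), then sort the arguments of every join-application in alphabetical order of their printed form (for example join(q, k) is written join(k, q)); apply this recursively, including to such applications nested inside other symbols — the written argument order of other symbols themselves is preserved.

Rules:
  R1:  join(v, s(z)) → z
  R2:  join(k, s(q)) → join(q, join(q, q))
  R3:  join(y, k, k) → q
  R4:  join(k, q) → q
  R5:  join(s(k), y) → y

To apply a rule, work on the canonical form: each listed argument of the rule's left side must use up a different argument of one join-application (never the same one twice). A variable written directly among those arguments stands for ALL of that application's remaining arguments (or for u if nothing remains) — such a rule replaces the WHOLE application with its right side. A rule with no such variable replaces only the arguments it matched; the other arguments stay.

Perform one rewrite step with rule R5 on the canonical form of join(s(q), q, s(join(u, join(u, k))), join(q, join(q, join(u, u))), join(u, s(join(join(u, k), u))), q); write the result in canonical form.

Canonical form:  join(q, q, q, q, s(k), s(k), s(q))
R5 matches:  uses s(k);  y := join(q, q, q, q, s(k), s(q))
The extension variable absorbs all remaining arguments, so the whole application is rewritten.
Result:  join(q, q, q, q, s(k), s(q))

Answer: join(q, q, q, q, s(k), s(q))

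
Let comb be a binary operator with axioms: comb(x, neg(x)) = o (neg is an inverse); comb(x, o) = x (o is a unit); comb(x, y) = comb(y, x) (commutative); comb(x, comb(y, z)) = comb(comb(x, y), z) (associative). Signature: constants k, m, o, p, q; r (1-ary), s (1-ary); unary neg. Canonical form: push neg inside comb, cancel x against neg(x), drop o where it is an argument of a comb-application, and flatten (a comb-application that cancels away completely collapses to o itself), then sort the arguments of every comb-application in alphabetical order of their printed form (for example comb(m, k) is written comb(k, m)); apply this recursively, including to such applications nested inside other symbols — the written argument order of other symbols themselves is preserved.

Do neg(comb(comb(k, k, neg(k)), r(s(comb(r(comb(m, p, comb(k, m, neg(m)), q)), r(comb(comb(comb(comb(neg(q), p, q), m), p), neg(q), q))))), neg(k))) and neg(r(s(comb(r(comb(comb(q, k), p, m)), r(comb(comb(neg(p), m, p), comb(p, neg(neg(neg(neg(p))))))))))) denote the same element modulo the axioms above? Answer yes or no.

Left:  neg(comb(comb(k, k, neg(k)), r(s(comb(r(comb(m, p, comb(k, m, neg(m)), q)), r(comb(comb(comb(comb(neg(q), p, q), m), p), neg(q), q))))), neg(k)))
  Push neg inside:  distribute neg over comb and collapse double neg
  Cancel inverse pairs:  k cancels
  Combine occurrences:  neg(r(s(comb(r(comb(k, m, p, q)), r(comb(m, p, p))))))
Right:  neg(r(s(comb(r(comb(comb(q, k), p, m)), r(comb(comb(neg(p), m, p), comb(p, neg(neg(neg(neg(p)))))))))))
  Push neg inside:  distribute neg over comb and collapse double neg
  Collect:  neg(r(s(comb(r(comb(k, m, p, q)), r(comb(m, p, p))))))

Answer: yes — both canonical forms are neg(r(s(comb(r(comb(k, m, p, q)), r(comb(m, p, p))))))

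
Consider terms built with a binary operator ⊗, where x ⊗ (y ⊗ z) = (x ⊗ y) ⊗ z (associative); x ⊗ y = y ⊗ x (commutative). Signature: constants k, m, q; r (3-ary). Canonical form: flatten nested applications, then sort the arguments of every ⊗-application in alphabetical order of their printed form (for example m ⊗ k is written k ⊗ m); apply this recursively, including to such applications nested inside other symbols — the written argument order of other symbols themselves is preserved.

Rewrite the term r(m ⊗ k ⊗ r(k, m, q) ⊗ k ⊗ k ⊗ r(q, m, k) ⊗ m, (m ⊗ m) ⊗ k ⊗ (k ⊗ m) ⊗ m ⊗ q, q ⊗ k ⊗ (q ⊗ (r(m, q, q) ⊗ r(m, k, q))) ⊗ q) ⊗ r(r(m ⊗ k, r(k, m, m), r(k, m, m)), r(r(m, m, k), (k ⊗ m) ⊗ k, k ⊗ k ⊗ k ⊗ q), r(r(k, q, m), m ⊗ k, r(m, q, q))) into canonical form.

Answer: r(k ⊗ k ⊗ k ⊗ m ⊗ m ⊗ r(k, m, q) ⊗ r(q, m, k), k ⊗ k ⊗ m ⊗ m ⊗ m ⊗ m ⊗ q, k ⊗ q ⊗ q ⊗ q ⊗ r(m, k, q) ⊗ r(m, q, q)) ⊗ r(r(k ⊗ m, r(k, m, m), r(k, m, m)), r(r(m, m, k), k ⊗ k ⊗ m, k ⊗ k ⊗ k ⊗ q), r(r(k, q, m), k ⊗ m, r(m, q, q)))

Derivation:
Inside:  r(m ⊗ k ⊗ r(k, m, q) ⊗ k ⊗ k ⊗ r(q, m, k) ⊗ m, (m ⊗ m) ⊗ k ⊗ (k ⊗ m) ⊗ m ⊗ q, q ⊗ k ⊗ (q ⊗ (r(m, q, q) ⊗ r(m, k, q))) ⊗ q)  →  r(k ⊗ k ⊗ k ⊗ m ⊗ m ⊗ r(k, m, q) ⊗ r(q, m, k), k ⊗ k ⊗ m ⊗ m ⊗ m ⊗ m ⊗ q, k ⊗ q ⊗ q ⊗ q ⊗ r(m, k, q) ⊗ r(m, q, q))
Canonicalize subterm:  r(r(m ⊗ k, r(k, m, m), r(k, m, m)), r(r(m, m, k), (k ⊗ m) ⊗ k, k ⊗ k ⊗ k ⊗ q), r(r(k, q, m), m ⊗ k, r(m, q, q)))  →  r(r(k ⊗ m, r(k, m, m), r(k, m, m)), r(r(m, m, k), k ⊗ k ⊗ m, k ⊗ k ⊗ k ⊗ q), r(r(k, q, m), k ⊗ m, r(m, q, q)))
Sort:  r(k ⊗ k ⊗ k ⊗ m ⊗ m ⊗ r(k, m, q) ⊗ r(q, m, k), k ⊗ k ⊗ m ⊗ m ⊗ m ⊗ m ⊗ q, k ⊗ q ⊗ q ⊗ q ⊗ r(m, k, q) ⊗ r(m, q, q)) ⊗ r(r(k ⊗ m, r(k, m, m), r(k, m, m)), r(r(m, m, k), k ⊗ k ⊗ m, k ⊗ k ⊗ k ⊗ q), r(r(k, q, m), k ⊗ m, r(m, q, q)))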